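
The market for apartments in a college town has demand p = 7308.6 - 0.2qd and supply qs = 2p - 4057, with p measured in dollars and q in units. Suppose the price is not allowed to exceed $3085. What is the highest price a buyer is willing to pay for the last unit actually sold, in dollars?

6886

Rearranging demand gives qd = 36543 - 5p. Equilibrium: 36543 - 5p = 2p - 4057, so 40600 = 7p and p* = 5800, q* = 7543.
Since 3085 < 5800, the ceiling is binding.
At p = 3085: qd = 36543 - 5·3085 = 21118 and qs = 2·3085 - 4057 = 2113.
Only 2113 units reach the market. On the demand curve, the marginal buyer's willingness to pay at q = 2113 is (36543 - 2113)/5 = 6886.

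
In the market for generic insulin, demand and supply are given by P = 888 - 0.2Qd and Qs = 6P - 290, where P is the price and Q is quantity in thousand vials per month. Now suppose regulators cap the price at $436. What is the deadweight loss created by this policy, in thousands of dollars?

0

Rearranging demand gives Qd = 4440 - 5P. Equilibrium: 4440 - 5P = 6P - 290, so 4730 = 11P and P* = 430, Q* = 2290.
Since 436 is above P* = 430, the ceiling does not bind and the free-market outcome prevails.
Since the control does not bind, no trades are prevented and deadweight loss is zero.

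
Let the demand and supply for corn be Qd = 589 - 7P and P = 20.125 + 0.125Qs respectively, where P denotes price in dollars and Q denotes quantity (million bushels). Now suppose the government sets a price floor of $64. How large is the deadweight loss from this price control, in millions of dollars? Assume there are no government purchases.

Rearranging supply gives Qs = 8P - 161. In a free market, 589 - 7P = 8P - 161 gives the equilibrium P* = 50, Q* = 239.
The floor of 64 is above the equilibrium price 50, so it binds.
At P = 64: Qd = 589 - 7·64 = 141 and Qs = 8·64 - 161 = 351.
Quantity traded falls to 141. At Q = 141 the demand price is (589 - 141)/7 = 64 and the supply price is (161 + 141)/8 = 37.75.
Deadweight loss = ½ · (64 - 37.75) · (239 - 141) = ½ · 26.25 · 98 = 1286.25.

1286.25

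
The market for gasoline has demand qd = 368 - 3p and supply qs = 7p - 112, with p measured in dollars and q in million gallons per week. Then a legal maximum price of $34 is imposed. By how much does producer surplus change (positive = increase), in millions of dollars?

Setting quantity demanded equal to quantity supplied, 368 - 3p = 7p - 112, gives p* = 48 and q* = 224.
The ceiling of 34 is below the equilibrium price 48, so it binds.
At p = 34: qd = 368 - 3·34 = 266 and qs = 7·34 - 112 = 126.
Producer surplus without the control is ½ · (48 - 16) · 224 = 3584.
With the ceiling, producers sell 126 units at 34, so PS = ½ · (34 - 16) · 126 = 1134.
Change in producer surplus = 1134 - 3584 = -2450.

-2450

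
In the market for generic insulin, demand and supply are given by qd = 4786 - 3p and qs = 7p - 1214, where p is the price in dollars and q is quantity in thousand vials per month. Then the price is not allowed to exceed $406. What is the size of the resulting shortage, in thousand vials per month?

1940

Without the control the market clears where 4786 - 3p = 7p - 1214, i.e. p* = 600 and q* = 2986.
Because the ceiling (406) lies below the market-clearing price, it is binding.
At p = 406: qd = 4786 - 3·406 = 3568 and qs = 7·406 - 1214 = 1628.
Shortage = qd - qs = 3568 - 1628 = 1940.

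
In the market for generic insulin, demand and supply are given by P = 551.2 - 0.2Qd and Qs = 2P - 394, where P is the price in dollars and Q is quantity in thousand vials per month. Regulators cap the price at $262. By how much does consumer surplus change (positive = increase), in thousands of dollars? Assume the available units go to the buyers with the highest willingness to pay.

Rearranging demand gives Qd = 2756 - 5P. In a free market, 2756 - 5P = 2P - 394 gives the equilibrium P* = 450, Q* = 506.
Because the ceiling (262) lies below the market-clearing price, it is binding.
At P = 262: Qd = 2756 - 5·262 = 1446 and Qs = 2·262 - 394 = 130.
Consumer surplus without the control is ½ · (551.2 - 450) · 506 = 25603.6.
With the ceiling, 130 units are sold at 262 (assume they go to the highest-value buyers). The demand price at Q = 130 is 525.2, so CS = ½ · [(551.2 - 262) + (525.2 - 262)] · 130 = 35906.
Change in consumer surplus = 35906 - 25603.6 = 10302.4.

10302.4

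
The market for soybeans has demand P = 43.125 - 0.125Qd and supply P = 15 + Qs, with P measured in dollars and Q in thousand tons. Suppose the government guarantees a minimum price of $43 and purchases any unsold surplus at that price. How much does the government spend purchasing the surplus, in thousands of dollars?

1161

Rearranging demand gives Qd = 345 - 8P; rearranging supply gives Qs = P - 15. Without the control the market clears where 345 - 8P = P - 15, i.e. P* = 40 and Q* = 25.
Since 43 > 40, the floor is binding.
At P = 43: Qd = 345 - 8·43 = 1 and Qs = 43 - 15 = 28.
Surplus = Qs - Qd = 27.
Government expenditure = surplus × support price = 27 × 43 = 1161.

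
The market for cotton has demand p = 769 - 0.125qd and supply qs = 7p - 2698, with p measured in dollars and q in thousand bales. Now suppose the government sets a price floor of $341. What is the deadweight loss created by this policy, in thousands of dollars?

0

Rearranging demand gives qd = 6152 - 8p. In a free market, 6152 - 8p = 7p - 2698 gives the equilibrium p* = 590, q* = 1432.
The floor of 341 is below the equilibrium price 590, so it is not binding; the market clears at p* = 590, q* = 1432.
Since the control does not bind, no trades are prevented and deadweight loss is zero.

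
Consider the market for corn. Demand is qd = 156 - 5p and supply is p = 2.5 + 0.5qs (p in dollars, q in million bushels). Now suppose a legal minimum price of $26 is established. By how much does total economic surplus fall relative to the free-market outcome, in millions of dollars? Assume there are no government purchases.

Rearranging supply gives qs = 2p - 5. In a free market, 156 - 5p = 2p - 5 gives the equilibrium p* = 23, q* = 41.
The floor of 26 is above the equilibrium price 23, so it binds.
At p = 26: qd = 156 - 5·26 = 26 and qs = 2·26 - 5 = 47.
Quantity traded falls to 26. At q = 26 the demand price is (156 - 26)/5 = 26 and the supply price is (5 + 26)/2 = 15.5.
Deadweight loss = ½ · (26 - 15.5) · (41 - 26) = ½ · 10.5 · 15 = 78.75.

78.75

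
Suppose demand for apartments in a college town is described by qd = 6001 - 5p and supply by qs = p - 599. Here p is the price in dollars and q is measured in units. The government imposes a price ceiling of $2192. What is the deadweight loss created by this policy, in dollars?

In a free market, 6001 - 5p = p - 599 gives the equilibrium p* = 1100, q* = 501.
The ceiling of 2192 is above the equilibrium price 1100, so it is not binding; the market clears at p* = 1100, q* = 501.
Since the control does not bind, no trades are prevented and deadweight loss is zero.

0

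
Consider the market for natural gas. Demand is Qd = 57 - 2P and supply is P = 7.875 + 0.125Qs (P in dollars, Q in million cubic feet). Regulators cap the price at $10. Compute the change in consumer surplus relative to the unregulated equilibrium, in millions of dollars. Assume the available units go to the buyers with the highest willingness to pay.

Rearranging supply gives Qs = 8P - 63. In a free market, 57 - 2P = 8P - 63 gives the equilibrium P* = 12, Q* = 33.
Since 10 < 12, the ceiling is binding.
At P = 10: Qd = 57 - 2·10 = 37 and Qs = 8·10 - 63 = 17.
Consumer surplus without the control is ½ · (28.5 - 12) · 33 = 272.25.
With the ceiling, 17 units are sold at 10 (assume they go to the highest-value buyers). The demand price at Q = 17 is 20, so CS = ½ · [(28.5 - 10) + (20 - 10)] · 17 = 242.25.
Change in consumer surplus = 242.25 - 272.25 = -30.

-30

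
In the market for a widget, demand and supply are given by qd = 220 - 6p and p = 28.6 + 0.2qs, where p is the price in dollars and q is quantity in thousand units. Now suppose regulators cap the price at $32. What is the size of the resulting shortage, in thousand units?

Rearranging supply gives qs = 5p - 143. Without the control the market clears where 220 - 6p = 5p - 143, i.e. p* = 33 and q* = 22.
Since 32 < 33, the ceiling is binding.
At p = 32: qd = 220 - 6·32 = 28 and qs = 5·32 - 143 = 17.
Shortage = qd - qs = 28 - 17 = 11.

11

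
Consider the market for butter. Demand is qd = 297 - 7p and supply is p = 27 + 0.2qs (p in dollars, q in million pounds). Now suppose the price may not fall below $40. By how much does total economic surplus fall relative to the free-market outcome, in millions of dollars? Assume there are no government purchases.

134.4

Rearranging supply gives qs = 5p - 135. Equilibrium: 297 - 7p = 5p - 135, so 432 = 12p and p* = 36, q* = 45.
Since 40 > 36, the floor is binding.
At p = 40: qd = 297 - 7·40 = 17 and qs = 5·40 - 135 = 65.
Quantity traded falls to 17. At q = 17 the demand price is (297 - 17)/7 = 40 and the supply price is (135 + 17)/5 = 30.4.
Deadweight loss = ½ · (40 - 30.4) · (45 - 17) = ½ · 9.6 · 28 = 134.4.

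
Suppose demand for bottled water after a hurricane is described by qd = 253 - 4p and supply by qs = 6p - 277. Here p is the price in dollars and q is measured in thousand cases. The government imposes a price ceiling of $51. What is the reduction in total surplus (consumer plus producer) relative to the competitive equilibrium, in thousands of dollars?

In a free market, 253 - 4p = 6p - 277 gives the equilibrium p* = 53, q* = 41.
The ceiling of 51 is below the equilibrium price 53, so it binds.
At p = 51: qd = 253 - 4·51 = 49 and qs = 6·51 - 277 = 29.
Quantity traded falls to 29. At q = 29 the demand price is (253 - 29)/4 = 56 and the supply price is (277 + 29)/6 = 51.
Deadweight loss = ½ · (56 - 51) · (41 - 29) = ½ · 5 · 12 = 30.

30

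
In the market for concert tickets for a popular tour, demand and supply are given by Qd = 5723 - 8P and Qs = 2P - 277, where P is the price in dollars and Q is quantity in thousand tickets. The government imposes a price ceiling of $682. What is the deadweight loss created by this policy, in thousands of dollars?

Setting quantity demanded equal to quantity supplied, 5723 - 8P = 2P - 277, gives P* = 600 and Q* = 923.
Since 682 is above P* = 600, the ceiling does not bind and the free-market outcome prevails.
Since the control does not bind, no trades are prevented and deadweight loss is zero.

0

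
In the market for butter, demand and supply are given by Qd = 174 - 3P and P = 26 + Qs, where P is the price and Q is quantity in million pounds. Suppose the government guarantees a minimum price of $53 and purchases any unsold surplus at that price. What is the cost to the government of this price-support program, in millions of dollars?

Rearranging supply gives Qs = P - 26. Without the control the market clears where 174 - 3P = P - 26, i.e. P* = 50 and Q* = 24.
Since 53 > 50, the floor is binding.
At P = 53: Qd = 174 - 3·53 = 15 and Qs = 53 - 26 = 27.
Surplus = Qs - Qd = 12.
Government expenditure = surplus × support price = 12 × 53 = 636.

636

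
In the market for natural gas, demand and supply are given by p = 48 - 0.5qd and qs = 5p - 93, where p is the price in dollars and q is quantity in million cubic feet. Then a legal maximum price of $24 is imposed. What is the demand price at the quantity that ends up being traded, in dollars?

34.5

Rearranging demand gives qd = 96 - 2p. In a free market, 96 - 2p = 5p - 93 gives the equilibrium p* = 27, q* = 42.
Because the ceiling (24) lies below the market-clearing price, it is binding.
At p = 24: qd = 96 - 2·24 = 48 and qs = 5·24 - 93 = 27.
Only 27 units reach the market. On the demand curve, the marginal buyer's willingness to pay at q = 27 is (96 - 27)/2 = 34.5.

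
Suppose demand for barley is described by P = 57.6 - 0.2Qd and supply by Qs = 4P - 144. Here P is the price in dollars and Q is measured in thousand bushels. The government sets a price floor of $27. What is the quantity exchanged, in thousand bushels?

48

Rearranging demand gives Qd = 288 - 5P. Equilibrium: 288 - 5P = 4P - 144, so 432 = 9P and P* = 48, Q* = 48.
Since 27 is below P* = 48, the floor does not bind and the free-market outcome prevails.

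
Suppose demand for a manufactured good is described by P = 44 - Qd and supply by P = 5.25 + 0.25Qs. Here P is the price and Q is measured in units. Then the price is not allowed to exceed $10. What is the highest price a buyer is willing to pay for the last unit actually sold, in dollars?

Rearranging demand gives Qd = 44 - P; rearranging supply gives Qs = 4P - 21. Setting quantity demanded equal to quantity supplied, 44 - P = 4P - 21, gives P* = 13 and Q* = 31.
The ceiling of 10 is below the equilibrium price 13, so it binds.
At P = 10: Qd = 44 - 10 = 34 and Qs = 4·10 - 21 = 19.
Only 19 units reach the market. On the demand curve, the marginal buyer's willingness to pay at Q = 19 is (44 - 19) = 25.

25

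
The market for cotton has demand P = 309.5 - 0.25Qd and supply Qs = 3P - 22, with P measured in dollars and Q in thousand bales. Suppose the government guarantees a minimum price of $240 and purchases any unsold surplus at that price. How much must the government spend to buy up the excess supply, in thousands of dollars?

100800

Rearranging demand gives Qd = 1238 - 4P. In a free market, 1238 - 4P = 3P - 22 gives the equilibrium P* = 180, Q* = 518.
Because the floor (240) lies above the market-clearing price, it is binding.
At P = 240: Qd = 1238 - 4·240 = 278 and Qs = 3·240 - 22 = 698.
Surplus = Qs - Qd = 420.
Government expenditure = surplus × support price = 420 × 240 = 100800.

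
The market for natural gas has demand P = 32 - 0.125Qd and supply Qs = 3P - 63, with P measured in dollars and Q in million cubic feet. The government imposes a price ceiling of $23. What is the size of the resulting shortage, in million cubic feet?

Rearranging demand gives Qd = 256 - 8P. Without the control the market clears where 256 - 8P = 3P - 63, i.e. P* = 29 and Q* = 24.
Since 23 < 29, the ceiling is binding.
At P = 23: Qd = 256 - 8·23 = 72 and Qs = 3·23 - 63 = 6.
Shortage = Qd - Qs = 72 - 6 = 66.

66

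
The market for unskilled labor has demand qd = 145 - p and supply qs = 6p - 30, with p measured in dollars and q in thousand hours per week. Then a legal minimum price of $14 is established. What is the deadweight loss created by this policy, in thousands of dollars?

0

Equilibrium: 145 - p = 6p - 30, so 175 = 7p and p* = 25, q* = 120.
Since 14 is below p* = 25, the floor does not bind and the free-market outcome prevails.
Since the control does not bind, no trades are prevented and deadweight loss is zero.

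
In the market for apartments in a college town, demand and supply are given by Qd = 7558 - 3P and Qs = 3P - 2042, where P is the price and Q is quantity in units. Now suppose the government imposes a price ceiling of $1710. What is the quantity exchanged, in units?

2758

Equilibrium: 7558 - 3P = 3P - 2042, so 9600 = 6P and P* = 1600, Q* = 2758.
The ceiling of 1710 is above the equilibrium price 1600, so it is not binding; the market clears at P* = 1600, Q* = 2758.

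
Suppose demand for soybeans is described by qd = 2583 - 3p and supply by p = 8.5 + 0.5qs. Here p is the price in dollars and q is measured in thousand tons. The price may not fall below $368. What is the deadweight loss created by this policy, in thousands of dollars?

0

Rearranging supply gives qs = 2p - 17. Setting quantity demanded equal to quantity supplied, 2583 - 3p = 2p - 17, gives p* = 520 and q* = 1023.
The floor of 368 is below the equilibrium price 520, so it is not binding; the market clears at p* = 520, q* = 1023.
Since the control does not bind, no trades are prevented and deadweight loss is zero.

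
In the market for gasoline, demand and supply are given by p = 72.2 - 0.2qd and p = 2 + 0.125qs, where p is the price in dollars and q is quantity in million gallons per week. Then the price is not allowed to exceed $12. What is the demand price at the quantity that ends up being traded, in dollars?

56.2

Rearranging demand gives qd = 361 - 5p; rearranging supply gives qs = 8p - 16. Equilibrium: 361 - 5p = 8p - 16, so 377 = 13p and p* = 29, q* = 216.
Because the ceiling (12) lies below the market-clearing price, it is binding.
At p = 12: qd = 361 - 5·12 = 301 and qs = 8·12 - 16 = 80.
Only 80 units reach the market. On the demand curve, the marginal buyer's willingness to pay at q = 80 is (361 - 80)/5 = 56.2.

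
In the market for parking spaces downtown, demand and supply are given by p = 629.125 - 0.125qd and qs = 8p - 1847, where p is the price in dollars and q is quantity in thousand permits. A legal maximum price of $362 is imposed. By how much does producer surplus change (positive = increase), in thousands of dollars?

Rearranging demand gives qd = 5033 - 8p. Without the control the market clears where 5033 - 8p = 8p - 1847, i.e. p* = 430 and q* = 1593.
Because the ceiling (362) lies below the market-clearing price, it is binding.
At p = 362: qd = 5033 - 8·362 = 2137 and qs = 8·362 - 1847 = 1049.
Producer surplus without the control is ½ · (430 - 230.875) · 1593 = 158603.0625.
With the ceiling, producers sell 1049 units at 362, so PS = ½ · (362 - 230.875) · 1049 = 68775.0625.
Change in producer surplus = 68775.0625 - 158603.0625 = -89828.

-89828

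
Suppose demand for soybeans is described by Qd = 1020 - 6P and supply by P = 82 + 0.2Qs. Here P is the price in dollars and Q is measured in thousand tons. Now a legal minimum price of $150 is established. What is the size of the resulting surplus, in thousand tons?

Rearranging supply gives Qs = 5P - 410. Without the control the market clears where 1020 - 6P = 5P - 410, i.e. P* = 130 and Q* = 240.
Since 150 > 130, the floor is binding.
At P = 150: Qd = 1020 - 6·150 = 120 and Qs = 5·150 - 410 = 340.
Surplus = Qs - Qd = 340 - 120 = 220.

220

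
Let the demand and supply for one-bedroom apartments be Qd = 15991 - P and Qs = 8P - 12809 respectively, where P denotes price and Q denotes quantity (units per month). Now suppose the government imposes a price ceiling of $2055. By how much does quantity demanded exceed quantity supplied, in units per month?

Equilibrium: 15991 - P = 8P - 12809, so 28800 = 9P and P* = 3200, Q* = 12791.
The ceiling of 2055 is below the equilibrium price 3200, so it binds.
At P = 2055: Qd = 15991 - 2055 = 13936 and Qs = 8·2055 - 12809 = 3631.
Shortage = Qd - Qs = 13936 - 3631 = 10305.

10305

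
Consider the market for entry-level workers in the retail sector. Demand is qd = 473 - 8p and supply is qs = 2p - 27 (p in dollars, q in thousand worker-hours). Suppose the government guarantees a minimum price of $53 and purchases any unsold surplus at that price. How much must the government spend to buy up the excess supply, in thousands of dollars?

Setting quantity demanded equal to quantity supplied, 473 - 8p = 2p - 27, gives p* = 50 and q* = 73.
Because the floor (53) lies above the market-clearing price, it is binding.
At p = 53: qd = 473 - 8·53 = 49 and qs = 2·53 - 27 = 79.
Surplus = qs - qd = 30.
Government expenditure = surplus × support price = 30 × 53 = 1590.

1590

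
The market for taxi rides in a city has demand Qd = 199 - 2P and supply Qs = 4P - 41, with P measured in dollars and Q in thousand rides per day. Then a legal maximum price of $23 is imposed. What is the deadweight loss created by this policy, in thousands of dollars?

Setting quantity demanded equal to quantity supplied, 199 - 2P = 4P - 41, gives P* = 40 and Q* = 119.
Since 23 < 40, the ceiling is binding.
At P = 23: Qd = 199 - 2·23 = 153 and Qs = 4·23 - 41 = 51.
Quantity traded falls to 51. At Q = 51 the demand price is (199 - 51)/2 = 74 and the supply price is (41 + 51)/4 = 23.
Deadweight loss = ½ · (74 - 23) · (119 - 51) = ½ · 51 · 68 = 1734.

1734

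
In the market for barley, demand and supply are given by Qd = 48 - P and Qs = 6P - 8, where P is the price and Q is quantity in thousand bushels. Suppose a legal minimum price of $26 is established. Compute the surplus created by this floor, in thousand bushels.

Without the control the market clears where 48 - P = 6P - 8, i.e. P* = 8 and Q* = 40.
Since 26 > 8, the floor is binding.
At P = 26: Qd = 48 - 26 = 22 and Qs = 6·26 - 8 = 148.
Surplus = Qs - Qd = 148 - 22 = 126.

126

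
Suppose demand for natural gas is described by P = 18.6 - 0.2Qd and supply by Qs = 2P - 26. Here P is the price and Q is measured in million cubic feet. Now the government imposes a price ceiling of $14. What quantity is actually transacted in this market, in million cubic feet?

2

Rearranging demand gives Qd = 93 - 5P. In a free market, 93 - 5P = 2P - 26 gives the equilibrium P* = 17, Q* = 8.
Because the ceiling (14) lies below the market-clearing price, it is binding.
At P = 14: Qd = 93 - 5·14 = 23 and Qs = 2·14 - 26 = 2.
The quantity actually transacted is the short side, supply: 2.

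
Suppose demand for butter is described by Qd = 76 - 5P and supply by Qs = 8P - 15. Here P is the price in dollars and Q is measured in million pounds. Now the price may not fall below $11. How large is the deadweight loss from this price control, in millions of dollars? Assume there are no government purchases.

In a free market, 76 - 5P = 8P - 15 gives the equilibrium P* = 7, Q* = 41.
Because the floor (11) lies above the market-clearing price, it is binding.
At P = 11: Qd = 76 - 5·11 = 21 and Qs = 8·11 - 15 = 73.
Quantity traded falls to 21. At Q = 21 the demand price is (76 - 21)/5 = 11 and the supply price is (15 + 21)/8 = 4.5.
Deadweight loss = ½ · (11 - 4.5) · (41 - 21) = ½ · 6.5 · 20 = 65.

65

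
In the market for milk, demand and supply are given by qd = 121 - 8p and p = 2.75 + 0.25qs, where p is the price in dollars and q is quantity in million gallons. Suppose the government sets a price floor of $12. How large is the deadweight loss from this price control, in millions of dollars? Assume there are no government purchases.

12

Rearranging supply gives qs = 4p - 11. Setting quantity demanded equal to quantity supplied, 121 - 8p = 4p - 11, gives p* = 11 and q* = 33.
Because the floor (12) lies above the market-clearing price, it is binding.
At p = 12: qd = 121 - 8·12 = 25 and qs = 4·12 - 11 = 37.
Quantity traded falls to 25. At q = 25 the demand price is (121 - 25)/8 = 12 and the supply price is (11 + 25)/4 = 9.
Deadweight loss = ½ · (12 - 9) · (33 - 25) = ½ · 3 · 8 = 12.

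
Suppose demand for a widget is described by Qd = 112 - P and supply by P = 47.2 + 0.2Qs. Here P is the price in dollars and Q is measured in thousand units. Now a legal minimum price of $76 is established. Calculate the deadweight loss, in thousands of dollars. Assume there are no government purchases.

194.4

Rearranging supply gives Qs = 5P - 236. Equilibrium: 112 - P = 5P - 236, so 348 = 6P and P* = 58, Q* = 54.
The floor of 76 is above the equilibrium price 58, so it binds.
At P = 76: Qd = 112 - 76 = 36 and Qs = 5·76 - 236 = 144.
Quantity traded falls to 36. At Q = 36 the demand price is 112 - 36 = 76 and the supply price is (236 + 36)/5 = 54.4.
Deadweight loss = ½ · (76 - 54.4) · (54 - 36) = ½ · 21.6 · 18 = 194.4.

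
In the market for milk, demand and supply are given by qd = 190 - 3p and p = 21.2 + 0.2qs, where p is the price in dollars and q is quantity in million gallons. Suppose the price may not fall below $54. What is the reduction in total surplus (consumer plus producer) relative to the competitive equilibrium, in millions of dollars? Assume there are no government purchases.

Rearranging supply gives qs = 5p - 106. Without the control the market clears where 190 - 3p = 5p - 106, i.e. p* = 37 and q* = 79.
Since 54 > 37, the floor is binding.
At p = 54: qd = 190 - 3·54 = 28 and qs = 5·54 - 106 = 164.
Quantity traded falls to 28. At q = 28 the demand price is (190 - 28)/3 = 54 and the supply price is (106 + 28)/5 = 26.8.
Deadweight loss = ½ · (54 - 26.8) · (79 - 28) = ½ · 27.2 · 51 = 693.6.

693.6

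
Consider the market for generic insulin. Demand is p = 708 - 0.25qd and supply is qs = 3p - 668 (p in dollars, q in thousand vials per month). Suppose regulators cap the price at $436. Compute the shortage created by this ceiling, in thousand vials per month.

448

Rearranging demand gives qd = 2832 - 4p. Equilibrium: 2832 - 4p = 3p - 668, so 3500 = 7p and p* = 500, q* = 832.
Because the ceiling (436) lies below the market-clearing price, it is binding.
At p = 436: qd = 2832 - 4·436 = 1088 and qs = 3·436 - 668 = 640.
Shortage = qd - qs = 1088 - 640 = 448.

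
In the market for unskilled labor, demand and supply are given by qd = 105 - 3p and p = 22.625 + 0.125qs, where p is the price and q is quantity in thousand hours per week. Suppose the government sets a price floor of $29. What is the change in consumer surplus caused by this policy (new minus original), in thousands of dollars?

-67.5

Rearranging supply gives qs = 8p - 181. Equilibrium: 105 - 3p = 8p - 181, so 286 = 11p and p* = 26, q* = 27.
The floor of 29 is above the equilibrium price 26, so it binds.
At p = 29: qd = 105 - 3·29 = 18 and qs = 8·29 - 181 = 51.
Consumer surplus without the control is ½ · (35 - 26) · 27 = 121.5.
With the floor, consumers buy 18 units at 29, so CS = ½ · (35 - 29) · 18 = 54.
Change in consumer surplus = 54 - 121.5 = -67.5.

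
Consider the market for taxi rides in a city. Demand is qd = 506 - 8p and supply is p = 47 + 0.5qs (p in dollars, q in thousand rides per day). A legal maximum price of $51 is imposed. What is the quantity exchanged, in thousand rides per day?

Rearranging supply gives qs = 2p - 94. Without the control the market clears where 506 - 8p = 2p - 94, i.e. p* = 60 and q* = 26.
The ceiling of 51 is below the equilibrium price 60, so it binds.
At p = 51: qd = 506 - 8·51 = 98 and qs = 2·51 - 94 = 8.
The quantity actually transacted is the short side, supply: 8.

8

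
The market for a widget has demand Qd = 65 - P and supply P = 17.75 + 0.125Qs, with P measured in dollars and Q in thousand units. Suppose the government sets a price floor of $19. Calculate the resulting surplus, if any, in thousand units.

Rearranging supply gives Qs = 8P - 142. Equilibrium: 65 - P = 8P - 142, so 207 = 9P and P* = 23, Q* = 42.
Since 19 is below P* = 23, the floor does not bind and the free-market outcome prevails.
Since the control does not bind, there is no surplus.

0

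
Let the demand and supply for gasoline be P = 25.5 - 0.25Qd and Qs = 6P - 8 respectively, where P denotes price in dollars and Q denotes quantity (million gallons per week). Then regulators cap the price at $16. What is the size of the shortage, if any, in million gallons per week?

0

Rearranging demand gives Qd = 102 - 4P. Setting quantity demanded equal to quantity supplied, 102 - 4P = 6P - 8, gives P* = 11 and Q* = 58.
The ceiling of 16 is above the equilibrium price 11, so it is not binding; the market clears at P* = 11, Q* = 58.
Since the control does not bind, there is no shortage.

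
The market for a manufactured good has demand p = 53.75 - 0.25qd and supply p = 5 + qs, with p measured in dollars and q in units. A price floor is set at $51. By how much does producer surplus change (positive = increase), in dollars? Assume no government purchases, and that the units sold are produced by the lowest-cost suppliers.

Rearranging demand gives qd = 215 - 4p; rearranging supply gives qs = p - 5. In a free market, 215 - 4p = p - 5 gives the equilibrium p* = 44, q* = 39.
Since 51 > 44, the floor is binding.
At p = 51: qd = 215 - 4·51 = 11 and qs = 51 - 5 = 46.
Producer surplus without the control is ½ · (44 - 5) · 39 = 760.5.
With the floor, 11 units are sold at 51. The supply price at q = 11 is 16, so PS = ½ · [(51 - 5) + (51 - 16)] · 11 = 445.5.
Change in producer surplus = 445.5 - 760.5 = -315.

-315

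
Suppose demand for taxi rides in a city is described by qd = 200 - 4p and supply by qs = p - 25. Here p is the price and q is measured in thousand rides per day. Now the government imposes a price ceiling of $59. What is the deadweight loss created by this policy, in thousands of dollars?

Without the control the market clears where 200 - 4p = p - 25, i.e. p* = 45 and q* = 20.
Since 59 is above p* = 45, the ceiling does not bind and the free-market outcome prevails.
Since the control does not bind, no trades are prevented and deadweight loss is zero.

0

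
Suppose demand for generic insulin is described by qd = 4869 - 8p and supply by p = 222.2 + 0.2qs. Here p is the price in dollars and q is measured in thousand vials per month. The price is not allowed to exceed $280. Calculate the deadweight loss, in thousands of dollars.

131625

Rearranging supply gives qs = 5p - 1111. Setting quantity demanded equal to quantity supplied, 4869 - 8p = 5p - 1111, gives p* = 460 and q* = 1189.
The ceiling of 280 is below the equilibrium price 460, so it binds.
At p = 280: qd = 4869 - 8·280 = 2629 and qs = 5·280 - 1111 = 289.
Quantity traded falls to 289. At q = 289 the demand price is (4869 - 289)/8 = 572.5 and the supply price is (1111 + 289)/5 = 280.
Deadweight loss = ½ · (572.5 - 280) · (1189 - 289) = ½ · 292.5 · 900 = 131625.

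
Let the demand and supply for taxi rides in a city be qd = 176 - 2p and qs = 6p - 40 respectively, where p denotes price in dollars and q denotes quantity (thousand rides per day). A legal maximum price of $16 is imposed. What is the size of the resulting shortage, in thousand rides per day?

Equilibrium: 176 - 2p = 6p - 40, so 216 = 8p and p* = 27, q* = 122.
Because the ceiling (16) lies below the market-clearing price, it is binding.
At p = 16: qd = 176 - 2·16 = 144 and qs = 6·16 - 40 = 56.
Shortage = qd - qs = 144 - 56 = 88.

88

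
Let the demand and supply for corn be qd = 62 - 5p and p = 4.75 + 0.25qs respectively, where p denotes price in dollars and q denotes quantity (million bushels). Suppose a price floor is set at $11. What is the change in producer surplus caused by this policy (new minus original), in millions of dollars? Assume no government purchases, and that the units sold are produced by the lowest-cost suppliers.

Rearranging supply gives qs = 4p - 19. Setting quantity demanded equal to quantity supplied, 62 - 5p = 4p - 19, gives p* = 9 and q* = 17.
The floor of 11 is above the equilibrium price 9, so it binds.
At p = 11: qd = 62 - 5·11 = 7 and qs = 4·11 - 19 = 25.
Producer surplus without the control is ½ · (9 - 4.75) · 17 = 36.125.
With the floor, 7 units are sold at 11. The supply price at q = 7 is 6.5, so PS = ½ · [(11 - 4.75) + (11 - 6.5)] · 7 = 37.625.
Change in producer surplus = 37.625 - 36.125 = 1.5.

1.5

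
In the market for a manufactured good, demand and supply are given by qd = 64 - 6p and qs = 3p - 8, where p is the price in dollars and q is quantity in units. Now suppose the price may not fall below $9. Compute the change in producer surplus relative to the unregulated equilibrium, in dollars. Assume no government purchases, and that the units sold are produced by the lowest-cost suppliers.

Setting quantity demanded equal to quantity supplied, 64 - 6p = 3p - 8, gives p* = 8 and q* = 16.
Since 9 > 8, the floor is binding.
At p = 9: qd = 64 - 6·9 = 10 and qs = 3·9 - 8 = 19.
Producer surplus without the control is ½ · (8 - 8/3) · 16 = 128/3.
With the floor, 10 units are sold at 9. The supply price at q = 10 is 6, so PS = ½ · [(9 - 8/3) + (9 - 6)] · 10 = 140/3.
Change in producer surplus = 140/3 - 128/3 = 4.

4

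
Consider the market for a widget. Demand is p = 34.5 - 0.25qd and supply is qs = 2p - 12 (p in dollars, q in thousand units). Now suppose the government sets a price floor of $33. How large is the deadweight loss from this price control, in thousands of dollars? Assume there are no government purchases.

384

Rearranging demand gives qd = 138 - 4p. Setting quantity demanded equal to quantity supplied, 138 - 4p = 2p - 12, gives p* = 25 and q* = 38.
Because the floor (33) lies above the market-clearing price, it is binding.
At p = 33: qd = 138 - 4·33 = 6 and qs = 2·33 - 12 = 54.
Quantity traded falls to 6. At q = 6 the demand price is (138 - 6)/4 = 33 and the supply price is (12 + 6)/2 = 9.
Deadweight loss = ½ · (33 - 9) · (38 - 6) = ½ · 24 · 32 = 384.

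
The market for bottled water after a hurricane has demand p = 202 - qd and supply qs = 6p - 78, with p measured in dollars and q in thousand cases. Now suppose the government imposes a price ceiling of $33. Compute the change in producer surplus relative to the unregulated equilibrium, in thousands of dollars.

-987

Rearranging demand gives qd = 202 - p. Setting quantity demanded equal to quantity supplied, 202 - p = 6p - 78, gives p* = 40 and q* = 162.
Since 33 < 40, the ceiling is binding.
At p = 33: qd = 202 - 33 = 169 and qs = 6·33 - 78 = 120.
Producer surplus without the control is ½ · (40 - 13) · 162 = 2187.
With the ceiling, producers sell 120 units at 33, so PS = ½ · (33 - 13) · 120 = 1200.
Change in producer surplus = 1200 - 2187 = -987.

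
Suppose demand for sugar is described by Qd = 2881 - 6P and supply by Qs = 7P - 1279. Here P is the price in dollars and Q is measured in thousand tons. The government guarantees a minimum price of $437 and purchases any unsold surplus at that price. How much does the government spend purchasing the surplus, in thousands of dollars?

In a free market, 2881 - 6P = 7P - 1279 gives the equilibrium P* = 320, Q* = 961.
Since 437 > 320, the floor is binding.
At P = 437: Qd = 2881 - 6·437 = 259 and Qs = 7·437 - 1279 = 1780.
Surplus = Qs - Qd = 1521.
Government expenditure = surplus × support price = 1521 × 437 = 664677.

664677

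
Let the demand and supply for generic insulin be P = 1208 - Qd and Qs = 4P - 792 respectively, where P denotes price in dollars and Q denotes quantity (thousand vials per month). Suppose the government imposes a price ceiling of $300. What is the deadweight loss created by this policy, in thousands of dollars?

100000

Rearranging demand gives Qd = 1208 - P. Setting quantity demanded equal to quantity supplied, 1208 - P = 4P - 792, gives P* = 400 and Q* = 808.
Because the ceiling (300) lies below the market-clearing price, it is binding.
At P = 300: Qd = 1208 - 300 = 908 and Qs = 4·300 - 792 = 408.
Quantity traded falls to 408. At Q = 408 the demand price is 1208 - 408 = 800 and the supply price is (792 + 408)/4 = 300.
Deadweight loss = ½ · (800 - 300) · (808 - 408) = ½ · 500 · 400 = 100000.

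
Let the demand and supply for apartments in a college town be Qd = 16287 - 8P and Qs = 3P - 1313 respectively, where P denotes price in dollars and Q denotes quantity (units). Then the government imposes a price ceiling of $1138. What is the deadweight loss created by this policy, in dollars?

440228.25

Without the control the market clears where 16287 - 8P = 3P - 1313, i.e. P* = 1600 and Q* = 3487.
Since 1138 < 1600, the ceiling is binding.
At P = 1138: Qd = 16287 - 8·1138 = 7183 and Qs = 3·1138 - 1313 = 2101.
Quantity traded falls to 2101. At Q = 2101 the demand price is (16287 - 2101)/8 = 1773.25 and the supply price is (1313 + 2101)/3 = 1138.
Deadweight loss = ½ · (1773.25 - 1138) · (3487 - 2101) = ½ · 635.25 · 1386 = 440228.25.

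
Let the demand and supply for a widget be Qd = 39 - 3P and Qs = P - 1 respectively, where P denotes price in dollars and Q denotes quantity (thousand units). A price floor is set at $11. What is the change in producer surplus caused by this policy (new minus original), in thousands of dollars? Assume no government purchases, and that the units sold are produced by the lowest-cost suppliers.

Without the control the market clears where 39 - 3P = P - 1, i.e. P* = 10 and Q* = 9.
The floor of 11 is above the equilibrium price 10, so it binds.
At P = 11: Qd = 39 - 3·11 = 6 and Qs = 11 - 1 = 10.
Producer surplus without the control is ½ · (10 - 1) · 9 = 40.5.
With the floor, 6 units are sold at 11. The supply price at Q = 6 is 7, so PS = ½ · [(11 - 1) + (11 - 7)] · 6 = 42.
Change in producer surplus = 42 - 40.5 = 1.5.

1.5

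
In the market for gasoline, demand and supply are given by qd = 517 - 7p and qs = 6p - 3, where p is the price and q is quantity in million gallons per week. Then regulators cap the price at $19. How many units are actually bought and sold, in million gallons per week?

111

Equilibrium: 517 - 7p = 6p - 3, so 520 = 13p and p* = 40, q* = 237.
The ceiling of 19 is below the equilibrium price 40, so it binds.
At p = 19: qd = 517 - 7·19 = 384 and qs = 6·19 - 3 = 111.
The quantity actually transacted is the short side, supply: 111.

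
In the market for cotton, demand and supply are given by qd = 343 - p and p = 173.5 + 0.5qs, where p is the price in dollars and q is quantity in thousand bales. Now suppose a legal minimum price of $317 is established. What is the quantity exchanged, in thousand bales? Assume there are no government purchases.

Rearranging supply gives qs = 2p - 347. Equilibrium: 343 - p = 2p - 347, so 690 = 3p and p* = 230, q* = 113.
The floor of 317 is above the equilibrium price 230, so it binds.
At p = 317: qd = 343 - 317 = 26 and qs = 2·317 - 347 = 287.
The quantity actually transacted is the short side, demand: 26.

26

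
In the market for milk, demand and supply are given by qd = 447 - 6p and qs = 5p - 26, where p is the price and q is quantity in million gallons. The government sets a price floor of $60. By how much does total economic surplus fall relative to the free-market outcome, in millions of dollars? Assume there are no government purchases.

Setting quantity demanded equal to quantity supplied, 447 - 6p = 5p - 26, gives p* = 43 and q* = 189.
Since 60 > 43, the floor is binding.
At p = 60: qd = 447 - 6·60 = 87 and qs = 5·60 - 26 = 274.
Quantity traded falls to 87. At q = 87 the demand price is (447 - 87)/6 = 60 and the supply price is (26 + 87)/5 = 22.6.
Deadweight loss = ½ · (60 - 22.6) · (189 - 87) = ½ · 37.4 · 102 = 1907.4.

1907.4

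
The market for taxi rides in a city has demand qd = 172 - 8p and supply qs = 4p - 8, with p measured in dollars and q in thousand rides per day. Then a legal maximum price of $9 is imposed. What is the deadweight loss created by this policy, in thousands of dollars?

108

Without the control the market clears where 172 - 8p = 4p - 8, i.e. p* = 15 and q* = 52.
The ceiling of 9 is below the equilibrium price 15, so it binds.
At p = 9: qd = 172 - 8·9 = 100 and qs = 4·9 - 8 = 28.
Quantity traded falls to 28. At q = 28 the demand price is (172 - 28)/8 = 18 and the supply price is (8 + 28)/4 = 9.
Deadweight loss = ½ · (18 - 9) · (52 - 28) = ½ · 9 · 24 = 108.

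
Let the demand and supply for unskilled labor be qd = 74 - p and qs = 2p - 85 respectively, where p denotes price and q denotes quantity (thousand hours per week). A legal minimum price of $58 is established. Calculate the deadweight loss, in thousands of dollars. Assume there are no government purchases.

Equilibrium: 74 - p = 2p - 85, so 159 = 3p and p* = 53, q* = 21.
Because the floor (58) lies above the market-clearing price, it is binding.
At p = 58: qd = 74 - 58 = 16 and qs = 2·58 - 85 = 31.
Quantity traded falls to 16. At q = 16 the demand price is 74 - 16 = 58 and the supply price is (85 + 16)/2 = 50.5.
Deadweight loss = ½ · (58 - 50.5) · (21 - 16) = ½ · 7.5 · 5 = 18.75.

18.75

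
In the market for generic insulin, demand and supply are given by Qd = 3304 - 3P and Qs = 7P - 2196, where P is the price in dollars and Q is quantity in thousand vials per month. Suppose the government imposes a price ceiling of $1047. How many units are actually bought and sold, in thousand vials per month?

Without the control the market clears where 3304 - 3P = 7P - 2196, i.e. P* = 550 and Q* = 1654.
Since 1047 is above P* = 550, the ceiling does not bind and the free-market outcome prevails.

1654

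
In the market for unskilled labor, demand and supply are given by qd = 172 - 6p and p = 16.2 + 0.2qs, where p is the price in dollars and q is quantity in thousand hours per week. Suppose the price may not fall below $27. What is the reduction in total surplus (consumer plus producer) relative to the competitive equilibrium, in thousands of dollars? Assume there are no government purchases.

Rearranging supply gives qs = 5p - 81. Without the control the market clears where 172 - 6p = 5p - 81, i.e. p* = 23 and q* = 34.
The floor of 27 is above the equilibrium price 23, so it binds.
At p = 27: qd = 172 - 6·27 = 10 and qs = 5·27 - 81 = 54.
Quantity traded falls to 10. At q = 10 the demand price is (172 - 10)/6 = 27 and the supply price is (81 + 10)/5 = 18.2.
Deadweight loss = ½ · (27 - 18.2) · (34 - 10) = ½ · 8.8 · 24 = 105.6.

105.6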